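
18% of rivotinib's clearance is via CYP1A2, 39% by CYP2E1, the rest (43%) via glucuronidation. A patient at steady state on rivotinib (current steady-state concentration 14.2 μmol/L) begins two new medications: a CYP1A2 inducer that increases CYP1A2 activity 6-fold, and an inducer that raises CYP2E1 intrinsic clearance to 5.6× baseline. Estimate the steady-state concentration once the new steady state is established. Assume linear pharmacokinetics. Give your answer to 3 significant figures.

3.84 μmol/L

The CYP1A2 pathway (18% of clearance) is boosted to 6× activity: 0.18 × 6 = 1.08.
The CYP2E1 pathway (39% of clearance) is boosted to 5.6× activity: 0.39 × 5.6 = 2.184.
The remaining 43% of clearance is unaffected.
Relative clearance = 1.08 + 2.184 + 0.43 = 3.694.
Dividing the baseline by the relative clearance: 14.2 / 3.694 = 3.84 μmol/L.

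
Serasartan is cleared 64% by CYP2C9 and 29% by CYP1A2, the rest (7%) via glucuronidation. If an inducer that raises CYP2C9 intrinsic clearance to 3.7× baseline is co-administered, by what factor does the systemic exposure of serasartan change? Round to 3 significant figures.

The CYP2C9 pathway (64% of clearance) is boosted to 3.7× activity: 0.64 × 3.7 = 2.368.
CYP1A2 (29%) and the residual 7% are unaffected.
New clearance relative to baseline: 2.368 + 0.29 + 0.07 = 2.728.
Since systemic exposure ∝ 1/CL, the ratio is 1 / 2.728 = 0.367.

0.367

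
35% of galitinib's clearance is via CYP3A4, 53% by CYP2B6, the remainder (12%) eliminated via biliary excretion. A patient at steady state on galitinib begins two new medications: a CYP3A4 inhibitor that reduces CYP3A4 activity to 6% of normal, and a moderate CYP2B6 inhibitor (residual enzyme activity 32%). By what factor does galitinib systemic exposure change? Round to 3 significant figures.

3.22

CYP3A4: 0.35 × 0.06 = 0.021
CYP2B6: 0.53 × 0.32 = 0.1696
Other: 0.12 (unchanged)
CL_new/CL_old = 0.021 + 0.1696 + 0.12 = 0.3106.
Systemic exposure ∝ 1/CL: fold-change = 1 / 0.3106 = 3.22.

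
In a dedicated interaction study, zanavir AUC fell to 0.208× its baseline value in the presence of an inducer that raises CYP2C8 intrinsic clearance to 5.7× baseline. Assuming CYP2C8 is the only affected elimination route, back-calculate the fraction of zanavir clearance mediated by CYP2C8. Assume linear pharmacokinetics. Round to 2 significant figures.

CL'/CL = 1 / 0.208 = 4.808
5.7·fm + (1 − fm) = 4.808
fm = (4.808 − 1) / (5.7 − 1) = 0.81

0.81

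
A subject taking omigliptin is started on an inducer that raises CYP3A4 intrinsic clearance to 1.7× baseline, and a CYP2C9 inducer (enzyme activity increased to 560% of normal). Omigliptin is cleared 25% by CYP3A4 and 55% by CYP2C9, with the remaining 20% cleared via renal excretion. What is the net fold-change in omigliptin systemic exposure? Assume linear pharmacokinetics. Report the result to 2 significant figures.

0.27

The CYP3A4 pathway (25% of clearance) is boosted to 1.7× activity: 0.25 × 1.7 = 0.425.
The CYP2C9 pathway (55% of clearance) increases to 5.6× activity: 0.55 × 5.6 = 3.08.
The remaining 20% of clearance is unaffected.
Relative clearance = 0.425 + 3.08 + 0.2 = 3.705.
Systemic exposure ∝ 1/CL: fold-change = 1 / 3.705 = 0.27.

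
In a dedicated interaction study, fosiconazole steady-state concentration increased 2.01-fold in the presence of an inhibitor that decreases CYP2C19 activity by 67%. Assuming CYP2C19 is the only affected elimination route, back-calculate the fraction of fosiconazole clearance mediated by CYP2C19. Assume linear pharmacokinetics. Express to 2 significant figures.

0.75

Let x = fm,CYP2C19. Because steady-state concentration ∝ 1/CL, relative clearance fell to 1/2.01 = 0.4975.
Setting x·0.33 + (1 − x) = 0.4975 and solving: x = (0.4975 − 1)/(0.33 − 1) = 0.75.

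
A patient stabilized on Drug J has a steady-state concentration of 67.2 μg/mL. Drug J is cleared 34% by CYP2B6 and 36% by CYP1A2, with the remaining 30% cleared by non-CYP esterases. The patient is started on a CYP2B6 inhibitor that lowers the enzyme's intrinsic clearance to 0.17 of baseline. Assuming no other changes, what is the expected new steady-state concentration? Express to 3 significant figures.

CYP2B6: 0.34 × 0.17 = 0.0578
CYP1A2: 0.36 (unchanged)
Other: 0.3 (unchanged)
New clearance relative to baseline: 0.0578 + 0.36 + 0.3 = 0.7178.
Steady-state concentration ∝ 1/CL, so new value = 67.2 / 0.7178 = 93.6 μg/mL.

93.6 μg/mL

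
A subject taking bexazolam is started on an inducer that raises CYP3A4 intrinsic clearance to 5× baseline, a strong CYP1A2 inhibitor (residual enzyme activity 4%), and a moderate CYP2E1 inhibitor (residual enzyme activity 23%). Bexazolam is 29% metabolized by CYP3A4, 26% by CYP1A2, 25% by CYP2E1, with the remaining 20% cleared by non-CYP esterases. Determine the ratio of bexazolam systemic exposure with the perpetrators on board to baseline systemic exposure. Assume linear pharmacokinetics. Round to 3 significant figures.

CYP3A4: 0.29 × 5 = 1.45
CYP1A2: 0.26 × 0.04 = 0.0104
CYP2E1: 0.25 × 0.23 = 0.0575
Other: 0.2 (unchanged)
New clearance relative to baseline: 1.45 + 0.0104 + 0.0575 + 0.2 = 1.7179.
Systemic exposure ∝ 1/CL: fold-change = 1 / 1.7179 = 0.582.

0.582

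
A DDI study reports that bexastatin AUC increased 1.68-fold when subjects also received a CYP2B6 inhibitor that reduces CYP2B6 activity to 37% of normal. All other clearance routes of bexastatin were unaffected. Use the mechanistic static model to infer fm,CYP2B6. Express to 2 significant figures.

Call the CYP2B6 fraction fm. After the interaction, CL_new/CL_old = fm × 0.37 + (1 − fm).
AUC ratio = 1 / (new CL fraction), so new CL fraction = 1 / 1.68 = 0.5952.
fm × 0.37 + 1 − fm = 0.5952  ⇒  fm × (0.37 − 1) = −0.4048  ⇒  fm = 0.64.

0.64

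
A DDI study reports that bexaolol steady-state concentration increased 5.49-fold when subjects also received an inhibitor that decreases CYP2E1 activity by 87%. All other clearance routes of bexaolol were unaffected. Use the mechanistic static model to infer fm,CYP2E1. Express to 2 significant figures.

0.94

CL'/CL = 1 / 5.49 = 0.1821
0.13·fm + (1 − fm) = 0.1821
fm = (0.1821 − 1) / (0.13 − 1) = 0.94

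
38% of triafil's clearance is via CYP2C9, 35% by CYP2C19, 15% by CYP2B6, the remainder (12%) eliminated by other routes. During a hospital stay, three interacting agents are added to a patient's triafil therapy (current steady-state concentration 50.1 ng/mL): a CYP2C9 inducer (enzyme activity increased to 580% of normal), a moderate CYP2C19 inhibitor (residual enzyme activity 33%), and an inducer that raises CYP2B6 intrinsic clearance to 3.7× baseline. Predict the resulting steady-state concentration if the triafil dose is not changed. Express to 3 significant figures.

16.7 ng/mL

The CYP2C9 pathway (38% of clearance) rises to 5.8× activity: 0.38 × 5.8 = 2.204.
The CYP2C19 pathway (35% of clearance) is reduced to 0.33× activity: 0.35 × 0.33 = 0.1155.
The CYP2B6 pathway (15% of clearance) increases to 3.7× activity: 0.15 × 3.7 = 0.555.
The remaining 12% of clearance is unaffected.
Relative clearance = 2.204 + 0.1155 + 0.555 + 0.12 = 2.9945.
New steady-state concentration = 50.1 / 2.9945 = 16.7 ng/mL (concentration scales inversely with clearance).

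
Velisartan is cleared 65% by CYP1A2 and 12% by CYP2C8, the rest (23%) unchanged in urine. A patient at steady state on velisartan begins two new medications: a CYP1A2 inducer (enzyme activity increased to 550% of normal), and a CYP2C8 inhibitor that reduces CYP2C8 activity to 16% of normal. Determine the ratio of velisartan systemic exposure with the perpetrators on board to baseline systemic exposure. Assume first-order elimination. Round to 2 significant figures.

CYP1A2: 0.65 × 5.5 = 3.575
CYP2C8: 0.12 × 0.16 = 0.0192
Other: 0.23 (unchanged)
New clearance relative to baseline: 3.575 + 0.0192 + 0.23 = 3.8242.
Net systemic exposure ratio = 1 / 3.8242 = 0.26.

0.26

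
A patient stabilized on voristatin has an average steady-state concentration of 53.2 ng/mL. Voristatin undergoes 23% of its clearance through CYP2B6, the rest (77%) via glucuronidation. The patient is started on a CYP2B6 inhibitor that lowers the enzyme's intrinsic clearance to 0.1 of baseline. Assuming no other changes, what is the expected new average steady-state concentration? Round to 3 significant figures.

67.1 ng/mL

CYP2B6: 0.23 × 0.1 = 0.023
Other: 0.77 (unchanged)
New clearance relative to baseline: 0.023 + 0.77 = 0.793.
New average steady-state concentration = baseline ÷ relative clearance = 53.2 / 0.793 = 67.1 ng/mL.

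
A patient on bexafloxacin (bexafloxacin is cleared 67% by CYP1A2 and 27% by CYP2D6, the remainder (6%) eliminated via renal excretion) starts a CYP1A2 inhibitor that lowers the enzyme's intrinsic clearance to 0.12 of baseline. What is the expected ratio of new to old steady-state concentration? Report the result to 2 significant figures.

CYP1A2: 0.67 × 0.12 = 0.0804
CYP2D6: 0.27 (unchanged)
Other: 0.06 (unchanged)
Relative clearance = 0.0804 + 0.27 + 0.06 = 0.4104.
Since steady-state concentration ∝ 1/CL, the ratio is 1 / 0.4104 = 2.4.

2.4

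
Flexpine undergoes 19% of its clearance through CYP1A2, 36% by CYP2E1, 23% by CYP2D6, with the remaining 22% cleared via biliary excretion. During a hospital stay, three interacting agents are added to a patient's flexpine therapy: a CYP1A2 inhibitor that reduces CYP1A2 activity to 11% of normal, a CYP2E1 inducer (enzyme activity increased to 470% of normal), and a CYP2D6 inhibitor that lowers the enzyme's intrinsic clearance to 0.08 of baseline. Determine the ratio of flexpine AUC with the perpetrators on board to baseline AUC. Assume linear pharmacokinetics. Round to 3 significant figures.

0.512

The CYP1A2 pathway (19% of clearance) drops to 0.11× activity: 0.19 × 0.11 = 0.0209.
The CYP2E1 pathway (36% of clearance) rises to 4.7× activity: 0.36 × 4.7 = 1.692.
The CYP2D6 pathway (23% of clearance) is reduced to 0.08× activity: 0.23 × 0.08 = 0.0184.
The remaining 22% of clearance is unaffected.
New clearance relative to baseline: 0.0209 + 1.692 + 0.0184 + 0.22 = 1.9513.
Because AUC varies inversely with clearance, the combined effect is 1 / 1.9513 = 0.512.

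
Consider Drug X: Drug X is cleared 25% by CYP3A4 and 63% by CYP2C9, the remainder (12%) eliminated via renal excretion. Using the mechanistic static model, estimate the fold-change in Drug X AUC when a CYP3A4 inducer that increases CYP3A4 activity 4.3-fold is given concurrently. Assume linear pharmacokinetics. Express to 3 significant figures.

The CYP3A4 pathway (25% of clearance) increases to 4.3× activity: 0.25 × 4.3 = 1.075.
CYP2C9 (63%) and the residual 12% are unaffected.
New clearance relative to baseline: 1.075 + 0.63 + 0.12 = 1.825.
AUC is inversely proportional to clearance, so the fold-change is 1 / 1.825 = 0.548.

0.548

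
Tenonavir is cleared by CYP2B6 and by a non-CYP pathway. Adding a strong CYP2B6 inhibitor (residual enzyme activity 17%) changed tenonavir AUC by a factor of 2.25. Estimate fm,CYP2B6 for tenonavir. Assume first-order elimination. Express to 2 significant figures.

Let x = fm,CYP2B6. Because AUC ∝ 1/CL, relative clearance fell to 1/2.25 = 0.4444.
Setting x·0.17 + (1 − x) = 0.4444 and solving: x = (0.4444 − 1)/(0.17 − 1) = 0.67.

0.67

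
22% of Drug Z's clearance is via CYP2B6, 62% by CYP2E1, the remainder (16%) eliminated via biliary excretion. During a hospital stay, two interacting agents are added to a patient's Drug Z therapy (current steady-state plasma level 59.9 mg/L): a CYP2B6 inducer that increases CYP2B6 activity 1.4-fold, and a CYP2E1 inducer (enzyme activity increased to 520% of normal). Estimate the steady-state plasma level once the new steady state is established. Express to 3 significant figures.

The CYP2B6 pathway (22% of clearance) rises to 1.4× activity: 0.22 × 1.4 = 0.308.
The CYP2E1 pathway (62% of clearance) rises to 5.2× activity: 0.62 × 5.2 = 3.224.
The remaining 16% of clearance is unaffected.
CL_new/CL_old = 0.308 + 3.224 + 0.16 = 3.692.
Steady-state plasma level ∝ 1/CL: new value = 59.9 / 3.692 = 16.2 mg/L.

16.2 mg/L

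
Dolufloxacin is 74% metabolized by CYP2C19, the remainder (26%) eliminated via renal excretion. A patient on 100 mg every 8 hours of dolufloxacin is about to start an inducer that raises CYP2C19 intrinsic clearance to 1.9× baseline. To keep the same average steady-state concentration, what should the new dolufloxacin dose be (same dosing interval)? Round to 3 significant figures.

The CYP2C19 pathway (74% of clearance) increases to 1.9× activity: 0.74 × 1.9 = 1.406.
Non-CYP routes (26%) are unchanged.
CL_new/CL_old = 1.406 + 0.26 = 1.666.
To maintain the same steady-state level, dose must scale with clearance: new dose = 100 × 1.666 = 167 mg.

167 mg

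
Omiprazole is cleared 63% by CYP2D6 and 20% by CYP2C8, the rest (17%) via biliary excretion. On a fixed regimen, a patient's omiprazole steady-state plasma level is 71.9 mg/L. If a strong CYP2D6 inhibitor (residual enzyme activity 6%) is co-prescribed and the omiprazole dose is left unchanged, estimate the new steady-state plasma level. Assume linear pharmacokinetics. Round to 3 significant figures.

176 mg/L

The CYP2D6 pathway (63% of clearance) drops to 0.06× activity: 0.63 × 0.06 = 0.0378.
CYP2C8 (20%) and the residual 17% are unaffected.
New clearance relative to baseline: 0.0378 + 0.2 + 0.17 = 0.4078.
Steady-state plasma level ∝ 1/CL, so new value = 71.9 / 0.4078 = 176 mg/L.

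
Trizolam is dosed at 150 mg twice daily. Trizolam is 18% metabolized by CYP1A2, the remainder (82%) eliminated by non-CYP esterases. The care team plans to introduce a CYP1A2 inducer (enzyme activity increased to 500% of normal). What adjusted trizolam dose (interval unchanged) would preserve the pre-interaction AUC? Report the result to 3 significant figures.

258 mg

The CYP1A2 pathway (18% of clearance) is boosted to 5× activity: 0.18 × 5 = 0.9.
The remaining 82% of clearance is unaffected.
CL_new/CL_old = 0.9 + 0.82 = 1.72.
Css,avg = (dose rate)/CL, so holding Css fixed requires dose ∝ CL: 150 × 1.72 = 258 mg.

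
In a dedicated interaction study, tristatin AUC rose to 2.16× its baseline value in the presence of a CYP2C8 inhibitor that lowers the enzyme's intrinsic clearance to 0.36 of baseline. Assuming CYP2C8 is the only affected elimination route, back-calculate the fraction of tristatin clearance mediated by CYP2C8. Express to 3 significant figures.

0.839

CL'/CL = 1 / 2.16 = 0.463
0.36·fm + (1 − fm) = 0.463
fm = (0.463 − 1) / (0.36 − 1) = 0.839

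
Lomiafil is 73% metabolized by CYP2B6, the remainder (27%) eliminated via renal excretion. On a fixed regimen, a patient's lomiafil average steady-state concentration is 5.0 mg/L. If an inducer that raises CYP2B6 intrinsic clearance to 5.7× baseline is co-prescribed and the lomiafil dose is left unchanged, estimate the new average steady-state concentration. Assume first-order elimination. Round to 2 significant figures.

The CYP2B6 pathway (73% of clearance) increases to 5.7× activity: 0.73 × 5.7 = 4.161.
The remaining 27% of clearance is unaffected.
Relative clearance = 4.161 + 0.27 = 4.431.
With dosing unchanged, average steady-state concentration scales as 1/CL: 5.0 / 4.431 = 1.1 mg/L.

1.1 mg/L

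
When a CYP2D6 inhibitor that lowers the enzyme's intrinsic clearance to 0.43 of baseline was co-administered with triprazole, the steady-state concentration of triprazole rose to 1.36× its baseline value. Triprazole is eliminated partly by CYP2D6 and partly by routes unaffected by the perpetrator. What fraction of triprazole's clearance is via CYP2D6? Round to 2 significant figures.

CL'/CL = 1 / 1.36 = 0.7353
0.43·fm + (1 − fm) = 0.7353
fm = (0.7353 − 1) / (0.43 − 1) = 0.46

0.46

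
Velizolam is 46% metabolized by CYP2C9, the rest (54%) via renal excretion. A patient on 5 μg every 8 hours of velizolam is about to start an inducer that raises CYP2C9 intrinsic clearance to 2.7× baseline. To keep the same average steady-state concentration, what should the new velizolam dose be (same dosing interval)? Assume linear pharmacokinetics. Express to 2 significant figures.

The CYP2C9 pathway (46% of clearance) is boosted to 2.7× activity: 0.46 × 2.7 = 1.242.
Non-CYP routes (54%) are unchanged.
New clearance relative to baseline: 1.242 + 0.54 = 1.782.
Exposure is unchanged when dose changes in proportion to clearance. New dose = 5 μg × 1.782 = 8.9 μg.

8.9 μg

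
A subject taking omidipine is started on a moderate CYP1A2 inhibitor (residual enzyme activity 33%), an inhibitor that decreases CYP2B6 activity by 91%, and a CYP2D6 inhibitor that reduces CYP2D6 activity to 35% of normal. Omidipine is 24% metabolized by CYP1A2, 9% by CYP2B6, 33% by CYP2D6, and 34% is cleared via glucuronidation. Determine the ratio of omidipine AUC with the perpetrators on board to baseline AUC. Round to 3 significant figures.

The CYP1A2 pathway (24% of clearance) falls to 0.33× activity: 0.24 × 0.33 = 0.0792.
The CYP2B6 pathway (9% of clearance) falls to 0.09× activity: 0.09 × 0.09 = 0.0081.
The CYP2D6 pathway (33% of clearance) is reduced to 0.35× activity: 0.33 × 0.35 = 0.1155.
Non-CYP routes (34%) are unchanged.
New clearance relative to baseline: 0.0792 + 0.0081 + 0.1155 + 0.34 = 0.5428.
Net AUC ratio = 1 / 0.5428 = 1.84.

1.84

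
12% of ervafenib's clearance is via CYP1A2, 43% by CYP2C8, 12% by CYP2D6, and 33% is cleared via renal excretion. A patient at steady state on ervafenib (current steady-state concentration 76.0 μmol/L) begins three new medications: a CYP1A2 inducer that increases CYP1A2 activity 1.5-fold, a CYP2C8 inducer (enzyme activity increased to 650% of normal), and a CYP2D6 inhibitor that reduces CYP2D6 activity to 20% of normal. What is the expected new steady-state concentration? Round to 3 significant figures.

The CYP1A2 pathway (12% of clearance) increases to 1.5× activity: 0.12 × 1.5 = 0.18.
The CYP2C8 pathway (43% of clearance) is boosted to 6.5× activity: 0.43 × 6.5 = 2.795.
The CYP2D6 pathway (12% of clearance) falls to 0.2× activity: 0.12 × 0.2 = 0.024.
Non-CYP routes (33%) are unchanged.
Relative clearance = 0.18 + 2.795 + 0.024 + 0.33 = 3.329.
New steady-state concentration = 76.0 / 3.329 = 22.8 μmol/L (concentration scales inversely with clearance).

22.8 μmol/L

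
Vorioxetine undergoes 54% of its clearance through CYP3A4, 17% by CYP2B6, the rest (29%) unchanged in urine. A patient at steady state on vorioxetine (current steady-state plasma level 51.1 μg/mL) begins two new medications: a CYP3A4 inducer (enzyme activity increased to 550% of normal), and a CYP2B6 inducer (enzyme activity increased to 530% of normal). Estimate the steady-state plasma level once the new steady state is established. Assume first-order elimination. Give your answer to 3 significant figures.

CYP3A4: 0.54 × 5.5 = 2.97
CYP2B6: 0.17 × 5.3 = 0.901
Other: 0.29 (unchanged)
New clearance relative to baseline: 2.97 + 0.901 + 0.29 = 4.161.
New steady-state plasma level = 51.1 / 4.161 = 12.3 μg/mL (concentration scales inversely with clearance).

12.3 μg/mL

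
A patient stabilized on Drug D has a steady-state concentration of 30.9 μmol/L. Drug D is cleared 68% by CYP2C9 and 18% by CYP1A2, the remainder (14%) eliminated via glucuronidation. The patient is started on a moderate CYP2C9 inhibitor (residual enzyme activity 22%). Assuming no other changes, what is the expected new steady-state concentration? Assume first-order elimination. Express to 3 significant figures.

The CYP2C9 pathway (68% of clearance) drops to 0.22× activity: 0.68 × 0.22 = 0.1496.
CYP1A2 (18%) and the residual 14% are unaffected.
CL_new/CL_old = 0.1496 + 0.18 + 0.14 = 0.4696.
New steady-state concentration = baseline ÷ relative clearance = 30.9 / 0.4696 = 65.8 μmol/L.

65.8 μmol/L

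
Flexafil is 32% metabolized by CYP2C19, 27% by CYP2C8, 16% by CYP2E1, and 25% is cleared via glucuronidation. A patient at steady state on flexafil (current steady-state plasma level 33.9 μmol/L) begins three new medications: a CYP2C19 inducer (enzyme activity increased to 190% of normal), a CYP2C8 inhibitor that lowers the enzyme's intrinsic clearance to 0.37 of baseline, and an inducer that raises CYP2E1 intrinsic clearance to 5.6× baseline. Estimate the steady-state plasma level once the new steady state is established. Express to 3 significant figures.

CYP2C19: 0.32 × 1.9 = 0.608
CYP2C8: 0.27 × 0.37 = 0.0999
CYP2E1: 0.16 × 5.6 = 0.896
Other: 0.25 (unchanged)
Relative clearance = 0.608 + 0.0999 + 0.896 + 0.25 = 1.8539.
Steady-state plasma level ∝ 1/CL: new value = 33.9 / 1.8539 = 18.3 μmol/L.

18.3 μmol/L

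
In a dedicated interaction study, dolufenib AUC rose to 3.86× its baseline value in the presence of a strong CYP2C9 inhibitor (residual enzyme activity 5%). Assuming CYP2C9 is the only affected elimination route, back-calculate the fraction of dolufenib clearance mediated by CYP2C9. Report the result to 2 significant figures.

0.78

Let fm be the CYP2C9 fraction. New clearance relative to baseline = fm × 0.05 + (1 − fm).
AUC ratio = 1 / (new CL fraction), so new CL fraction = 1 / 3.86 = 0.2591.
fm × 0.05 + 1 − fm = 0.2591  ⇒  fm × (0.05 − 1) = −0.7409  ⇒  fm = 0.78.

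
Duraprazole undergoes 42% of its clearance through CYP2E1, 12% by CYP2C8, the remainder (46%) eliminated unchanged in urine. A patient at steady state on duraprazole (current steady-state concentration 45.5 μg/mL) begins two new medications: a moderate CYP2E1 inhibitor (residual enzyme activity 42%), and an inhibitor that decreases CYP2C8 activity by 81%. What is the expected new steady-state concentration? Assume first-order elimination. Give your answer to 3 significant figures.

The CYP2E1 pathway (42% of clearance) is reduced to 0.42× activity: 0.42 × 0.42 = 0.1764.
The CYP2C8 pathway (12% of clearance) drops to 0.19× activity: 0.12 × 0.19 = 0.0228.
The remaining 46% of clearance is unaffected.
New clearance relative to baseline: 0.1764 + 0.0228 + 0.46 = 0.6592.
New steady-state concentration = 45.5 / 0.6592 = 69.0 μg/mL (concentration scales inversely with clearance).

69.0 μg/mL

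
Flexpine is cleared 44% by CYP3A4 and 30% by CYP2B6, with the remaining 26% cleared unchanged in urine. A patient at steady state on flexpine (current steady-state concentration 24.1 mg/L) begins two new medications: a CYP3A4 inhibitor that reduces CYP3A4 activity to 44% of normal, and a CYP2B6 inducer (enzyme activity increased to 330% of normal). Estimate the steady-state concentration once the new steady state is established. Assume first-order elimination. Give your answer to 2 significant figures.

The CYP3A4 pathway (44% of clearance) drops to 0.44× activity: 0.44 × 0.44 = 0.1936.
The CYP2B6 pathway (30% of clearance) rises to 3.3× activity: 0.3 × 3.3 = 0.99.
The remaining 26% of clearance is unaffected.
Relative clearance = 0.1936 + 0.99 + 0.26 = 1.4436.
New steady-state concentration = 24.1 / 1.4436 = 17 mg/L (concentration scales inversely with clearance).

17 mg/L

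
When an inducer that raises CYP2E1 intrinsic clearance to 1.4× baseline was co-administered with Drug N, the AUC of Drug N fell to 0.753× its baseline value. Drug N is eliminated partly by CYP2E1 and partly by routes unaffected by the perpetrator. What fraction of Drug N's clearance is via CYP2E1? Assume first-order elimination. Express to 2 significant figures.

Write x for the fraction cleared via CYP2E1. The observed AUC change means clearance rose to 1/0.753 = 1.328 of baseline.
Setting x·1.4 + (1 − x) = 1.328 and solving: x = (1.328 − 1)/(1.4 − 1) = 0.82.

0.82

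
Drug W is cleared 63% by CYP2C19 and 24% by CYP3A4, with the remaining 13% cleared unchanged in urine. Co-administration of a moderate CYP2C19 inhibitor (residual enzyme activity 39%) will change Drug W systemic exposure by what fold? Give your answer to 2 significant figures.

CYP2C19: 0.63 × 0.39 = 0.2457
CYP3A4: 0.24 (unchanged)
Other: 0.13 (unchanged)
New clearance relative to baseline: 0.2457 + 0.24 + 0.13 = 0.6157.
Systemic exposure is inversely proportional to clearance, so the fold-change is 1 / 0.6157 = 1.6.

1.6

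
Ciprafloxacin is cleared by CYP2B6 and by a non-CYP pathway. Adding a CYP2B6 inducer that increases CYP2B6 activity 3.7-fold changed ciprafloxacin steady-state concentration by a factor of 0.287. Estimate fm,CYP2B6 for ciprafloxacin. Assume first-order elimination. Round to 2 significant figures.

0.92

Write x for the fraction cleared via CYP2B6. The observed steady-state concentration change means clearance rose to 1/0.287 = 3.484 of baseline.
Setting x·3.7 + (1 − x) = 3.484 and solving: x = (3.484 − 1)/(3.7 − 1) = 0.92.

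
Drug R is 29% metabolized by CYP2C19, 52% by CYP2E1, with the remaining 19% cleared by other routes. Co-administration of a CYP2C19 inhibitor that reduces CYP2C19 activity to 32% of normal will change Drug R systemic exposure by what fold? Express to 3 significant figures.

1.25

The CYP2C19 pathway (29% of clearance) falls to 0.32× activity: 0.29 × 0.32 = 0.0928.
CYP2E1 (52%) and the residual 19% are unaffected.
CL_new/CL_old = 0.0928 + 0.52 + 0.19 = 0.8028.
Since systemic exposure ∝ 1/CL, the ratio is 1 / 0.8028 = 1.25.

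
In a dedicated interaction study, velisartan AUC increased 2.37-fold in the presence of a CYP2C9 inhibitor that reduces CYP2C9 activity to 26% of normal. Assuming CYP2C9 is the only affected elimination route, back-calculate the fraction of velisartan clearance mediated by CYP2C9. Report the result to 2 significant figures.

CL'/CL = 1 / 2.37 = 0.4219
0.26·fm + (1 − fm) = 0.4219
fm = (0.4219 − 1) / (0.26 − 1) = 0.78

0.78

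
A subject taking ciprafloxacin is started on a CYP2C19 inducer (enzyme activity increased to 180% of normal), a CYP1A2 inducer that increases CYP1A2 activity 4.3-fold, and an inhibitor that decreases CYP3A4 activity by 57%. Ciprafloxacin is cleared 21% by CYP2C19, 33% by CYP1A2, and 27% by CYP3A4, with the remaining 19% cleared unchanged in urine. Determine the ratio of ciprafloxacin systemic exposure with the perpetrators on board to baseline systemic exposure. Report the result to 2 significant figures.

The CYP2C19 pathway (21% of clearance) is boosted to 1.8× activity: 0.21 × 1.8 = 0.378.
The CYP1A2 pathway (33% of clearance) is boosted to 4.3× activity: 0.33 × 4.3 = 1.419.
The CYP3A4 pathway (27% of clearance) drops to 0.43× activity: 0.27 × 0.43 = 0.1161.
The remaining 19% of clearance is unaffected.
CL_new/CL_old = 0.378 + 1.419 + 0.1161 + 0.19 = 2.1031.
Because systemic exposure varies inversely with clearance, the combined effect is 1 / 2.1031 = 0.48.

0.48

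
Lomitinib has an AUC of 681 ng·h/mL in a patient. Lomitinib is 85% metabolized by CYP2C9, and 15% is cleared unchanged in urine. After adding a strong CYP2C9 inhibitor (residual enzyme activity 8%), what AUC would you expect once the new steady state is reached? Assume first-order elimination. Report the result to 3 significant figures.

3.12 × 10³ ng·h/mL

The CYP2C9 pathway (85% of clearance) drops to 0.08× activity: 0.85 × 0.08 = 0.068.
Non-CYP routes (15%) are unchanged.
CL_new/CL_old = 0.068 + 0.15 = 0.218.
With dosing unchanged, AUC scales as 1/CL: 681 / 0.218 = 3.12 × 10³ ng·h/mL.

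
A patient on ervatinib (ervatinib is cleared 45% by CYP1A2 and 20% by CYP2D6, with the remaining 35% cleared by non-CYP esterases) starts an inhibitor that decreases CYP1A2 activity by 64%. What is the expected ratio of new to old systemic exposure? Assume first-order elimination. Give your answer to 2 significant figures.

1.4

The CYP1A2 pathway (45% of clearance) is reduced to 0.36× activity: 0.45 × 0.36 = 0.162.
CYP2D6 (20%) and the residual 35% are unaffected.
Relative clearance = 0.162 + 0.2 + 0.35 = 0.712.
Systemic exposure ratio = CL_old/CL_new = 1 / 0.712 = 1.4.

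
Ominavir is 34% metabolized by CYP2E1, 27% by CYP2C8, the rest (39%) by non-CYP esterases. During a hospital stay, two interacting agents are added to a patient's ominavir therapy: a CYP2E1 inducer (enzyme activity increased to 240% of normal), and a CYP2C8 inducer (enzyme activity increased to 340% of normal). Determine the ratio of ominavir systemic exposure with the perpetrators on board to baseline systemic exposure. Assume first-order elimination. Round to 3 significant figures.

The CYP2E1 pathway (34% of clearance) is boosted to 2.4× activity: 0.34 × 2.4 = 0.816.
The CYP2C8 pathway (27% of clearance) is boosted to 3.4× activity: 0.27 × 3.4 = 0.918.
The remaining 39% of clearance is unaffected.
CL_new/CL_old = 0.816 + 0.918 + 0.39 = 2.124.
Net systemic exposure ratio = 1 / 2.124 = 0.471.

0.471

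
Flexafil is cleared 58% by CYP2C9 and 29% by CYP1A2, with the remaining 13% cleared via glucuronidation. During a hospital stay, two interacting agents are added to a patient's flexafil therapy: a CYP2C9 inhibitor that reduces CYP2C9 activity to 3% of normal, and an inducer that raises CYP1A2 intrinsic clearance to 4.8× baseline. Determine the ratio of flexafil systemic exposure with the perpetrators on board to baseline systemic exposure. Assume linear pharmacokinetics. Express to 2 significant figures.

The CYP2C9 pathway (58% of clearance) falls to 0.03× activity: 0.58 × 0.03 = 0.0174.
The CYP1A2 pathway (29% of clearance) rises to 4.8× activity: 0.29 × 4.8 = 1.392.
The remaining 13% of clearance is unaffected.
Relative clearance = 0.0174 + 1.392 + 0.13 = 1.5394.
Because systemic exposure varies inversely with clearance, the combined effect is 1 / 1.5394 = 0.65.

0.65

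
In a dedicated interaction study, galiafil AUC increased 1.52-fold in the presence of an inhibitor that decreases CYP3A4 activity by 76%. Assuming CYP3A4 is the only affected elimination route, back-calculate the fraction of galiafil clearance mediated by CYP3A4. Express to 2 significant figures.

0.45

CL'/CL = 1 / 1.52 = 0.6579
0.24·fm + (1 − fm) = 0.6579
fm = (0.6579 − 1) / (0.24 − 1) = 0.45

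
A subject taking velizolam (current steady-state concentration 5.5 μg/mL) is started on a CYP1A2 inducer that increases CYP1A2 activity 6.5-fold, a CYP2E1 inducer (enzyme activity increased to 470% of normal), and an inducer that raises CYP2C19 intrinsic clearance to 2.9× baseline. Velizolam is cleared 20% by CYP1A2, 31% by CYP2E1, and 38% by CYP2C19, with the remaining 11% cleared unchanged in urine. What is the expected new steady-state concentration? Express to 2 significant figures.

1.4 μg/mL

The CYP1A2 pathway (20% of clearance) rises to 6.5× activity: 0.2 × 6.5 = 1.3.
The CYP2E1 pathway (31% of clearance) is boosted to 4.7× activity: 0.31 × 4.7 = 1.457.
The CYP2C19 pathway (38% of clearance) is boosted to 2.9× activity: 0.38 × 2.9 = 1.102.
Non-CYP routes (11%) are unchanged.
CL_new/CL_old = 1.3 + 1.457 + 1.102 + 0.11 = 3.969.
New steady-state concentration = 5.5 / 3.969 = 1.4 μg/mL (concentration scales inversely with clearance).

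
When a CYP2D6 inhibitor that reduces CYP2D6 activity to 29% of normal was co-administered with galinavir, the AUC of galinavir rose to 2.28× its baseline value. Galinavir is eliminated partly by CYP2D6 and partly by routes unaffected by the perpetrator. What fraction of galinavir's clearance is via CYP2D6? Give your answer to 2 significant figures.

CL'/CL = 1 / 2.28 = 0.4386
0.29·fm + (1 − fm) = 0.4386
fm = (0.4386 − 1) / (0.29 − 1) = 0.79

0.79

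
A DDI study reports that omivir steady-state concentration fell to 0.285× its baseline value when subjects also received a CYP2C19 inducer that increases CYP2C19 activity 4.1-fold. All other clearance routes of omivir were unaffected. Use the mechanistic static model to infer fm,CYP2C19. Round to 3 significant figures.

0.809

Call the CYP2C19 fraction fm. After the interaction, CL_new/CL_old = fm × 4.1 + (1 − fm).
Steady-state concentration ratio = 1 / (new CL fraction), so new CL fraction = 1 / 0.285 = 3.509.
fm × 4.1 + 1 − fm = 3.509  ⇒  fm × (4.1 − 1) = 2.509  ⇒  fm = 0.809.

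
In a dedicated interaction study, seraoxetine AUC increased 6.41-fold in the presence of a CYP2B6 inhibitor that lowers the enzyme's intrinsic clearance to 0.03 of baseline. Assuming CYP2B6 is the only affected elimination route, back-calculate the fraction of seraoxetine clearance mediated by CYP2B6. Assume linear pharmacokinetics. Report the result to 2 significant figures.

0.87

Let x = fm,CYP2B6. Because AUC ∝ 1/CL, relative clearance fell to 1/6.41 = 0.156.
Only the CYP2B6 route changed, so 0.156 = x·0.03 + (1 − x), giving x = 0.87.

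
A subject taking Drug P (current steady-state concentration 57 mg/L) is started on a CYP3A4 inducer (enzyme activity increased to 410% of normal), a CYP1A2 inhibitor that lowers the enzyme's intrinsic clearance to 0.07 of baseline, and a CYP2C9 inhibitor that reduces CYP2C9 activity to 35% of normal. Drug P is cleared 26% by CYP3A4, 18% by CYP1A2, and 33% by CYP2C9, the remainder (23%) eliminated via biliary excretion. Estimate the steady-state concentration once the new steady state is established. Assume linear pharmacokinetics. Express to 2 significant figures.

The CYP3A4 pathway (26% of clearance) rises to 4.1× activity: 0.26 × 4.1 = 1.066.
The CYP1A2 pathway (18% of clearance) is reduced to 0.07× activity: 0.18 × 0.07 = 0.0126.
The CYP2C9 pathway (33% of clearance) falls to 0.35× activity: 0.33 × 0.35 = 0.1155.
The remaining 23% of clearance is unaffected.
Relative clearance = 1.066 + 0.0126 + 0.1155 + 0.23 = 1.4241.
Steady-state concentration ∝ 1/CL: new value = 57 / 1.4241 = 40 mg/L.

40 mg/L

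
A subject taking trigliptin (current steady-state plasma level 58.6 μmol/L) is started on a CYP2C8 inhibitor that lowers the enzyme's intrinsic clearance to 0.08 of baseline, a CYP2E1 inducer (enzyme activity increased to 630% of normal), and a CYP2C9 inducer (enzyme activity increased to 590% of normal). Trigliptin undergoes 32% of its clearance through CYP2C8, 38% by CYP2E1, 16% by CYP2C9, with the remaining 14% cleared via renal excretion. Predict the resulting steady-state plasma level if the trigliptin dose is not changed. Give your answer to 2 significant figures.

The CYP2C8 pathway (32% of clearance) drops to 0.08× activity: 0.32 × 0.08 = 0.0256.
The CYP2E1 pathway (38% of clearance) is boosted to 6.3× activity: 0.38 × 6.3 = 2.394.
The CYP2C9 pathway (16% of clearance) is boosted to 5.9× activity: 0.16 × 5.9 = 0.944.
Non-CYP routes (14%) are unchanged.
CL_new/CL_old = 0.0256 + 2.394 + 0.944 + 0.14 = 3.5036.
Dividing the baseline by the relative clearance: 58.6 / 3.5036 = 17 μmol/L.

17 μmol/L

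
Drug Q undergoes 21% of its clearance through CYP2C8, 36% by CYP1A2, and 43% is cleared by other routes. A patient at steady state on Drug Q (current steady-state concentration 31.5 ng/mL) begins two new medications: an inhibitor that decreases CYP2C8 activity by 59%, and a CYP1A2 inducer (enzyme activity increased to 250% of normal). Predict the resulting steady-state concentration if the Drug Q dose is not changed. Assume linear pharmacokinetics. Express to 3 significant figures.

22.2 ng/mL

The CYP2C8 pathway (21% of clearance) drops to 0.41× activity: 0.21 × 0.41 = 0.0861.
The CYP1A2 pathway (36% of clearance) rises to 2.5× activity: 0.36 × 2.5 = 0.9.
Non-CYP routes (43%) are unchanged.
CL_new/CL_old = 0.0861 + 0.9 + 0.43 = 1.4161.
New steady-state concentration = 31.5 / 1.4161 = 22.2 ng/mL (concentration scales inversely with clearance).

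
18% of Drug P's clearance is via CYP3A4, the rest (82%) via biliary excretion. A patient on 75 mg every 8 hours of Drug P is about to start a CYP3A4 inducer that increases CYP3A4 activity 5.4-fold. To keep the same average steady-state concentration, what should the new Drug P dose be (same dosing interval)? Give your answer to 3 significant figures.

The CYP3A4 pathway (18% of clearance) is boosted to 5.4× activity: 0.18 × 5.4 = 0.972.
Non-CYP routes (82%) are unchanged.
CL_new/CL_old = 0.972 + 0.82 = 1.792.
To maintain the same steady-state level, dose must scale with clearance: new dose = 75 × 1.792 = 134 mg.

134 mg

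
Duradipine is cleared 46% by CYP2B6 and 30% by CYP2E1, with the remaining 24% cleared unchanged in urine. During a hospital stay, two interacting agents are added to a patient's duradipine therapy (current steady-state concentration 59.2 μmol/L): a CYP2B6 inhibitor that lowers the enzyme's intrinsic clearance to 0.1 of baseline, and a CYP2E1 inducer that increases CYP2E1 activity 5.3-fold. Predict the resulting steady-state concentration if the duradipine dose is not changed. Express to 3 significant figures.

31.6 μmol/L

The CYP2B6 pathway (46% of clearance) drops to 0.1× activity: 0.46 × 0.1 = 0.046.
The CYP2E1 pathway (30% of clearance) is boosted to 5.3× activity: 0.3 × 5.3 = 1.59.
Non-CYP routes (24%) are unchanged.
New clearance relative to baseline: 0.046 + 1.59 + 0.24 = 1.876.
Dividing the baseline by the relative clearance: 59.2 / 1.876 = 31.6 μmol/L.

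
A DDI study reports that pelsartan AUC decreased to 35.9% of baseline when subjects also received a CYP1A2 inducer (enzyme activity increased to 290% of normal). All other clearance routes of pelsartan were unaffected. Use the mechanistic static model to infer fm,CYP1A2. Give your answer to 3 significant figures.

CL'/CL = 1 / 0.359 = 2.786
2.9·fm + (1 − fm) = 2.786
fm = (2.786 − 1) / (2.9 − 1) = 0.940

0.940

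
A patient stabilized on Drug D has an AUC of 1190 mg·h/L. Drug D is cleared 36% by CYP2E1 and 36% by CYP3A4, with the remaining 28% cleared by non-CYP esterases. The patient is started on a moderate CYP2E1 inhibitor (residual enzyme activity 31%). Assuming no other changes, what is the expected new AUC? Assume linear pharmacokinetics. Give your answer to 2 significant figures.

CYP2E1: 0.36 × 0.31 = 0.1116
CYP3A4: 0.36 (unchanged)
Other: 0.28 (unchanged)
CL_new/CL_old = 0.1116 + 0.36 + 0.28 = 0.7516.
New AUC = baseline ÷ relative clearance = 1190 / 0.7516 = 1.6 × 10³ mg·h/L.

1.6 × 10³ mg·h/L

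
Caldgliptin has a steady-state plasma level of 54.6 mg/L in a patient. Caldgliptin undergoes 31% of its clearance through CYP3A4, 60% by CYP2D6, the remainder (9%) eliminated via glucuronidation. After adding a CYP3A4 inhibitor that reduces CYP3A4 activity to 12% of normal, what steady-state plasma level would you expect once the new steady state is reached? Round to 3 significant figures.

CYP3A4: 0.31 × 0.12 = 0.0372
CYP2D6: 0.6 (unchanged)
Other: 0.09 (unchanged)
Relative clearance = 0.0372 + 0.6 + 0.09 = 0.7272.
With dosing unchanged, steady-state plasma level scales as 1/CL: 54.6 / 0.7272 = 75.1 mg/L.

75.1 mg/L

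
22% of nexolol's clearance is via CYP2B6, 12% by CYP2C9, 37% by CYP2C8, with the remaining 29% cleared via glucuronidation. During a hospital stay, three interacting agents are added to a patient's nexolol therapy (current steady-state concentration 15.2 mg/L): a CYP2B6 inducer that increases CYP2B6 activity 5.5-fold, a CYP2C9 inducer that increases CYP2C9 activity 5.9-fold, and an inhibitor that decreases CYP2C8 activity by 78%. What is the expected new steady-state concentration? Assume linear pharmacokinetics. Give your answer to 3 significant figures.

CYP2B6: 0.22 × 5.5 = 1.21
CYP2C9: 0.12 × 5.9 = 0.708
CYP2C8: 0.37 × 0.22 = 0.0814
Other: 0.29 (unchanged)
New clearance relative to baseline: 1.21 + 0.708 + 0.0814 + 0.29 = 2.2894.
Dividing the baseline by the relative clearance: 15.2 / 2.2894 = 6.64 mg/L.

6.64 mg/L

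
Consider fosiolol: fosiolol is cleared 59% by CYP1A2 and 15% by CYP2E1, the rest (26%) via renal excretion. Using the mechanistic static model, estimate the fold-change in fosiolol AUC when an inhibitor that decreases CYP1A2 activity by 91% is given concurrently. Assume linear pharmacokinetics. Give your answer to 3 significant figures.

CYP1A2: 0.59 × 0.09 = 0.0531
CYP2E1: 0.15 (unchanged)
Other: 0.26 (unchanged)
Relative clearance = 0.0531 + 0.15 + 0.26 = 0.4631.
AUC is inversely proportional to clearance, so the fold-change is 1 / 0.4631 = 2.16.

2.16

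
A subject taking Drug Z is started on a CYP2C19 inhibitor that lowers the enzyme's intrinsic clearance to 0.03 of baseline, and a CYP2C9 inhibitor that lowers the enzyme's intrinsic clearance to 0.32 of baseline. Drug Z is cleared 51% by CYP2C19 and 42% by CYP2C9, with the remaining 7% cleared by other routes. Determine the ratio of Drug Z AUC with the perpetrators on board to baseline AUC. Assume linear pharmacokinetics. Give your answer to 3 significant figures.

4.55

CYP2C19: 0.51 × 0.03 = 0.0153
CYP2C9: 0.42 × 0.32 = 0.1344
Other: 0.07 (unchanged)
New clearance relative to baseline: 0.0153 + 0.1344 + 0.07 = 0.2197.
Net AUC ratio = 1 / 0.2197 = 4.55.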